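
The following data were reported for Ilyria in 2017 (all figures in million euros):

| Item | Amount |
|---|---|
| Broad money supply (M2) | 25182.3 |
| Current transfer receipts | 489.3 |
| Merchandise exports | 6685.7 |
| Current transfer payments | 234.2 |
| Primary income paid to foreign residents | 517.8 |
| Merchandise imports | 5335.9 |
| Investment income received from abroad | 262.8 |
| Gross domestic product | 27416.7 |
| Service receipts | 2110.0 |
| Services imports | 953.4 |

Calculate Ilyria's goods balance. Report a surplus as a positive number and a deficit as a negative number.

1349.8

Goods balance = 6685.7 - 5335.9 = 1349.8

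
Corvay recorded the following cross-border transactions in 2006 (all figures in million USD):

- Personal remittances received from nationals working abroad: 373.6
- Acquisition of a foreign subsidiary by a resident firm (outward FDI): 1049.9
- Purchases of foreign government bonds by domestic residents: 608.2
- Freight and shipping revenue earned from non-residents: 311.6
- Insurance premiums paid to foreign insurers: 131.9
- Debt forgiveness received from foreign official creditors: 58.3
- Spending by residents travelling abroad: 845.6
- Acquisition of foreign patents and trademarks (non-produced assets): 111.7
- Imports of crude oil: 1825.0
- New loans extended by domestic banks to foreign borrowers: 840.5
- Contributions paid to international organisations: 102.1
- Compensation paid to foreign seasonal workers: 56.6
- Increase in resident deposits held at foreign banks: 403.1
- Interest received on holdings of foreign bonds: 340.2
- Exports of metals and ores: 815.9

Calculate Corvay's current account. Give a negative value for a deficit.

Goods: 815.9 - 1825.0 = -1009.1
Services: -845.6 + 311.6 - 131.9 = -665.9
Primary income: -56.6 + 340.2 = 283.6
Secondary income: 373.6 - 102.1 = 271.5
Current account = (-1009.1) + (-665.9) + 283.6 + 271.5 = -1119.9
(Excluded from the current account — financial account: acquisition of a foreign subsidiary by a resident firm (outward FDI) 1049.9, purchases of foreign government bonds by domestic residents 608.2, new loans extended by domestic banks to foreign borrowers 840.5, increase in resident deposits held at foreign banks 403.1; capital account: debt forgiveness received from foreign official creditors 58.3, acquisition of foreign patents and trademarks (non-produced assets) 111.7.)

-1119.9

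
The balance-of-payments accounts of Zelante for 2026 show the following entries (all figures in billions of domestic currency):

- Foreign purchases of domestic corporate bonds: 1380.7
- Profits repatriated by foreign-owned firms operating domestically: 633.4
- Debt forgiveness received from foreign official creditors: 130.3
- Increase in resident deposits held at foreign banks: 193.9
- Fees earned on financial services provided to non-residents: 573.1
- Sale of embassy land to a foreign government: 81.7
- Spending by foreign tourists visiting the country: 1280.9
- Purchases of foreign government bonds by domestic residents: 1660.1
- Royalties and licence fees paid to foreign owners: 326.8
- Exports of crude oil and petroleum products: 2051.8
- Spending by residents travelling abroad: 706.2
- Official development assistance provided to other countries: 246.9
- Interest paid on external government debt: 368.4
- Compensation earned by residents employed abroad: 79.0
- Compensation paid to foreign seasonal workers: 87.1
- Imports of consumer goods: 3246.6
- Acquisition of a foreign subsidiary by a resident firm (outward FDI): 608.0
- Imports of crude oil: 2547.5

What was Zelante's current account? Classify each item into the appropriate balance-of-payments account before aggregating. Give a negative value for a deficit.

-4178.1

Goods: -3246.6 - 2547.5 + 2051.8 = -3742.3
Services: -326.8 - 706.2 + 573.1 + 1280.9 = 821.0
Primary income: -87.1 + 79.0 - 368.4 - 633.4 = -1009.9
Secondary income: -246.9
Current account = (-3742.3) + 821.0 + (-1009.9) + (-246.9) = -4178.1
(Excluded from the current account — financial account: foreign purchases of domestic corporate bonds 1380.7, increase in resident deposits held at foreign banks 193.9, purchases of foreign government bonds by domestic residents 1660.1, acquisition of a foreign subsidiary by a resident firm (outward FDI) 608.0; capital account: debt forgiveness received from foreign official creditors 130.3, sale of embassy land to a foreign government 81.7.)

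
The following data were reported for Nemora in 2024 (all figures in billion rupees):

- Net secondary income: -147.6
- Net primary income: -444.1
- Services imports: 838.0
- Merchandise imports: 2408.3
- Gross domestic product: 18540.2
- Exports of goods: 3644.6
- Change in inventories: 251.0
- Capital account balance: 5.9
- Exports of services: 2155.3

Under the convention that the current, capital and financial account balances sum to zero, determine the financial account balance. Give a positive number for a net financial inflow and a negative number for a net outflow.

-1967.8

Goods balance = 3644.6 - 2408.3 = 1236.3
Services balance = 2155.3 - 838.0 = 1317.3
Trade balance (goods + services) = 1236.3 + 1317.3 = 2553.6
Net primary income = -444.1
Net secondary income = -147.6
Current account = 2553.6 + (-444.1) + (-147.6) = 1961.9
Financial account = -(1961.9 + 5.9) = -1967.8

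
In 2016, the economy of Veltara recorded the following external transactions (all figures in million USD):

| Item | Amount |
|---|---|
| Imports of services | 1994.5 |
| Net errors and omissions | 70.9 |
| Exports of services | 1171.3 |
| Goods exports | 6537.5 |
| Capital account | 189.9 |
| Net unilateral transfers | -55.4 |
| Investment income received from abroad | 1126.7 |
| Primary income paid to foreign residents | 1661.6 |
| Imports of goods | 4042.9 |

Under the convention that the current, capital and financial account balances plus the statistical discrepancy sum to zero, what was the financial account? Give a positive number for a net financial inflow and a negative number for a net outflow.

Goods balance = 6537.5 - 4042.9 = 2494.6
Services balance = 1171.3 - 1994.5 = -823.2
Trade balance (goods + services) = 2494.6 + (-823.2) = 1671.4
Net primary income = 1126.7 - 1661.6 = -534.9
Net secondary income = -55.4
Current account = 1671.4 + (-534.9) + (-55.4) = 1081.1
Financial account = -(1081.1 + 189.9 + 70.9) = -1341.9

-1341.9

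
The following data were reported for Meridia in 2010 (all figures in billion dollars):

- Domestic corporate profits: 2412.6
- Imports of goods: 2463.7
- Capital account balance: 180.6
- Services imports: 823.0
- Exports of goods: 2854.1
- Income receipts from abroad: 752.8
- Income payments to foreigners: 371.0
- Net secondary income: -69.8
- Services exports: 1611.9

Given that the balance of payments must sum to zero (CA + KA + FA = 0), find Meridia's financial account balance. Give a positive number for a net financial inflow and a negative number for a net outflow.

-1671.9

Goods balance = 2854.1 - 2463.7 = 390.4
Services balance = 1611.9 - 823.0 = 788.9
Trade balance (goods + services) = 390.4 + 788.9 = 1179.3
Net primary income = 752.8 - 371.0 = 381.8
Net secondary income = -69.8
Current account = 1179.3 + 381.8 + (-69.8) = 1491.3
Financial account = -(1491.3 + 180.6) = -1671.9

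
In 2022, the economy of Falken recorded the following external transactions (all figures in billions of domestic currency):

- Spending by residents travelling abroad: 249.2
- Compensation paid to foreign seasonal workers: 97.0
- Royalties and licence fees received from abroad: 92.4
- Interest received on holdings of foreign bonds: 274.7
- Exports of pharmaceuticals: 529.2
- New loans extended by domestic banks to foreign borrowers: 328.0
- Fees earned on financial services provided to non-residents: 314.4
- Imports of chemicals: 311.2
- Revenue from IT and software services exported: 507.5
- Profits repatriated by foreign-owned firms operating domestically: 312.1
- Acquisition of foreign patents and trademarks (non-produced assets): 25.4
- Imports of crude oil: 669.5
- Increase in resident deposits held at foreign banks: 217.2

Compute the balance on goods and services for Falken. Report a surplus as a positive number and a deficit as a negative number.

Goods: -669.5 - 311.2 + 529.2 = -451.5
Services: 92.4 + 314.4 - 249.2 + 507.5 = 665.1
Trade balance = -451.5 + 665.1 = 213.6
(Excluded from the trade balance — primary income: compensation paid to foreign seasonal workers 97.0, interest received on holdings of foreign bonds 274.7, profits repatriated by foreign-owned firms operating domestically 312.1; financial account: new loans extended by domestic banks to foreign borrowers 328.0, increase in resident deposits held at foreign banks 217.2; capital account: acquisition of foreign patents and trademarks (non-produced assets) 25.4.)

213.6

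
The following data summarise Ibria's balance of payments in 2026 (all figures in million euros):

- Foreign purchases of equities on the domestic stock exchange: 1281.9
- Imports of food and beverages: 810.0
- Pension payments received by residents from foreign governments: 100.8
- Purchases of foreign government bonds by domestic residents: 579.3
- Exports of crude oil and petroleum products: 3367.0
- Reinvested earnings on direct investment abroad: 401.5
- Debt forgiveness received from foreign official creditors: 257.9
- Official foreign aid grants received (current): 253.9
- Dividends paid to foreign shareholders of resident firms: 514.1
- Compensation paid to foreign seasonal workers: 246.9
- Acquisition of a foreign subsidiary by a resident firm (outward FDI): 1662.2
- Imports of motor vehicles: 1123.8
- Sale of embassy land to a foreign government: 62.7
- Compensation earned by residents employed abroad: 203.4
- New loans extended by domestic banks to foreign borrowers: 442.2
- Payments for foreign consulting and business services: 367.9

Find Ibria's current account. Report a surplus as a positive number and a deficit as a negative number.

1263.9

Goods: -810.0 + 3367.0 - 1123.8 = 1433.2
Services: -367.9
Primary income: 401.5 + 203.4 - 246.9 - 514.1 = -156.1
Secondary income: 100.8 + 253.9 = 354.7
Current account = 1433.2 + (-367.9) + (-156.1) + 354.7 = 1263.9
(Excluded from the current account — financial account: foreign purchases of equities on the domestic stock exchange 1281.9, purchases of foreign government bonds by domestic residents 579.3, acquisition of a foreign subsidiary by a resident firm (outward FDI) 1662.2, new loans extended by domestic banks to foreign borrowers 442.2; capital account: debt forgiveness received from foreign official creditors 257.9, sale of embassy land to a foreign government 62.7.)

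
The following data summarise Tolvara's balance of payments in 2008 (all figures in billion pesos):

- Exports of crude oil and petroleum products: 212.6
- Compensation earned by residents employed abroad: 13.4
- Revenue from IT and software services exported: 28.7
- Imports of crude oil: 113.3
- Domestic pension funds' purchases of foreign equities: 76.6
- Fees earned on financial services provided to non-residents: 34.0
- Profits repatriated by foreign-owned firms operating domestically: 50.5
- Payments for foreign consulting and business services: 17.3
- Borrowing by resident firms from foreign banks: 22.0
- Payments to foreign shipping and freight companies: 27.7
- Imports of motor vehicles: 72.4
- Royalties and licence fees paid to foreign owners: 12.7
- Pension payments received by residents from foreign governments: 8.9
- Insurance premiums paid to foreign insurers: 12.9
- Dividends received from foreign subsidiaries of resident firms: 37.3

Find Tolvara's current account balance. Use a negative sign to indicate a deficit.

28.1

Goods: 212.6 - 113.3 - 72.4 = 26.9
Services: 34.0 - 12.7 - 27.7 - 17.3 + 28.7 - 12.9 = -7.9
Primary income: 13.4 - 50.5 + 37.3 = 0.2
Secondary income: 8.9
Current account = 26.9 + (-7.9) + 0.2 + 8.9 = 28.1
(Excluded from the current account — financial account: domestic pension funds' purchases of foreign equities 76.6, borrowing by resident firms from foreign banks 22.0.)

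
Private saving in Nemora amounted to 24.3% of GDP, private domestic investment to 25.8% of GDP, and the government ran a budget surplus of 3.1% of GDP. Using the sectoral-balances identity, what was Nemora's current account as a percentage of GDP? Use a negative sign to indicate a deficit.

By the sectoral-balances identity, CA = (S_private - I) + (T - G).
Private balance = 24.3 - 25.8 = -1.5
Government balance (T - G) = 3.1
CA = -1.5 + 3.1 = 1.6

1.6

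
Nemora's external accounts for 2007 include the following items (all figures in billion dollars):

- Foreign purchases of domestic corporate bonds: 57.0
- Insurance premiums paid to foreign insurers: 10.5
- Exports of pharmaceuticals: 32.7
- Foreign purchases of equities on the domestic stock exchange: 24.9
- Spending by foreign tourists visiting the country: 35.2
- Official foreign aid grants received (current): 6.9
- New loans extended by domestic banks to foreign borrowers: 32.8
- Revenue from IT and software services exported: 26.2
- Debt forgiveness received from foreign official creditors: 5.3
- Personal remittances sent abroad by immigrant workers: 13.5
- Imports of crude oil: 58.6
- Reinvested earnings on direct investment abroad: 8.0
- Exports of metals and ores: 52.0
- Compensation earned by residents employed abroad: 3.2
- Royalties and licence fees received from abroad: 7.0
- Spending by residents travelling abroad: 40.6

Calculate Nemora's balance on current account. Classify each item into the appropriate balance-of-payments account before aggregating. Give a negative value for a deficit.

48.0

Goods: 52.0 - 58.6 + 32.7 = 26.1
Services: 7.0 + 35.2 - 10.5 - 40.6 + 26.2 = 17.3
Primary income: 8.0 + 3.2 = 11.2
Secondary income: -13.5 + 6.9 = -6.6
Current account = 26.1 + 17.3 + 11.2 + (-6.6) = 48.0
(Excluded from the current account — financial account: foreign purchases of domestic corporate bonds 57.0, foreign purchases of equities on the domestic stock exchange 24.9, new loans extended by domestic banks to foreign borrowers 32.8; capital account: debt forgiveness received from foreign official creditors 5.3.)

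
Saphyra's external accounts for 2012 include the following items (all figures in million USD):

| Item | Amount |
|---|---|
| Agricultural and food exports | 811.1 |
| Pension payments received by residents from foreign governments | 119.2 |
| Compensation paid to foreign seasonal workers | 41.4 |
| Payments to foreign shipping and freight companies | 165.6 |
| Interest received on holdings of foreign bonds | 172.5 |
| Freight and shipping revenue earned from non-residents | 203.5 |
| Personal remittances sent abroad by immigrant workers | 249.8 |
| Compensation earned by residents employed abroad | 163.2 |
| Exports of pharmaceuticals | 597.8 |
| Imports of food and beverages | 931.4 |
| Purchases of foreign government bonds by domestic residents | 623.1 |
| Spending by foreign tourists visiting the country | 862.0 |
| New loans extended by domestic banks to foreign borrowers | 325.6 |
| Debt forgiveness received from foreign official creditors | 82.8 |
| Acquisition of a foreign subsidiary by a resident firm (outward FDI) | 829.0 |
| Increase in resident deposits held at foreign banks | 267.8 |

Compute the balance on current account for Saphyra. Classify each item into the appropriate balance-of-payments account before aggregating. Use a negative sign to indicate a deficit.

Goods: -931.4 + 597.8 + 811.1 = 477.5
Services: 862.0 - 165.6 + 203.5 = 899.9
Primary income: 163.2 - 41.4 + 172.5 = 294.3
Secondary income: -249.8 + 119.2 = -130.6
Current account = 477.5 + 899.9 + 294.3 + (-130.6) = 1541.1
(Excluded from the current account — financial account: purchases of foreign government bonds by domestic residents 623.1, new loans extended by domestic banks to foreign borrowers 325.6, acquisition of a foreign subsidiary by a resident firm (outward FDI) 829.0, increase in resident deposits held at foreign banks 267.8; capital account: debt forgiveness received from foreign official creditors 82.8.)

1541.1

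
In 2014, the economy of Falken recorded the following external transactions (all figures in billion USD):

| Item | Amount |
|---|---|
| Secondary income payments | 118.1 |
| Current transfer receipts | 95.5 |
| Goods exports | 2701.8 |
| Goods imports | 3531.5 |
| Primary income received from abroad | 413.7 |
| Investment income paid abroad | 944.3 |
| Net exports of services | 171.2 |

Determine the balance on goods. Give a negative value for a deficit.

-829.7

Goods balance = 2701.8 - 3531.5 = -829.7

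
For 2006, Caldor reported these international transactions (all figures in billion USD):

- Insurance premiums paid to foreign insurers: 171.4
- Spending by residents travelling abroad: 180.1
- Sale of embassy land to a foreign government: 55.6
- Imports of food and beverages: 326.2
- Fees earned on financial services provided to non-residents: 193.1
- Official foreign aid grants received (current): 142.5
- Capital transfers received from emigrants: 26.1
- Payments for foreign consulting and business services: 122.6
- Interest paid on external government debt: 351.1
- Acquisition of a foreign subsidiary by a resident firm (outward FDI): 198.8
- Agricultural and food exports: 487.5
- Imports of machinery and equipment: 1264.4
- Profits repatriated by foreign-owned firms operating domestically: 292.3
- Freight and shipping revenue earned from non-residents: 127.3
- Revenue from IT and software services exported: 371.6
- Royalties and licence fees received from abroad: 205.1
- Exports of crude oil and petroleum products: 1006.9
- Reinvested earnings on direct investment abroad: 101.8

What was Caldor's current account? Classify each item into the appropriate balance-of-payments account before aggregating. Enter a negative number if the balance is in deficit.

-72.3

Goods: -1264.4 - 326.2 + 1006.9 + 487.5 = -96.2
Services: -171.4 - 122.6 + 127.3 + 371.6 - 180.1 + 193.1 + 205.1 = 423.0
Primary income: -351.1 - 292.3 + 101.8 = -541.6
Secondary income: 142.5
Current account = (-96.2) + 423.0 + (-541.6) + 142.5 = -72.3
(Excluded from the current account — capital account: sale of embassy land to a foreign government 55.6, capital transfers received from emigrants 26.1; financial account: acquisition of a foreign subsidiary by a resident firm (outward FDI) 198.8.)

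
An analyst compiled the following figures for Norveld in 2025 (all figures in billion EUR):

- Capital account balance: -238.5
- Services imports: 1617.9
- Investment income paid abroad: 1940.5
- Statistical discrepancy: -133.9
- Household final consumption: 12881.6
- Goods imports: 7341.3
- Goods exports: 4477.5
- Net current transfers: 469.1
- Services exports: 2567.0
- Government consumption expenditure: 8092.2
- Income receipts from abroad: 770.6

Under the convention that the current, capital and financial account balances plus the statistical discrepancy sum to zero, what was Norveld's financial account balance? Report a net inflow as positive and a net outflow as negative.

2987.9

Goods balance = 4477.5 - 7341.3 = -2863.8
Services balance = 2567.0 - 1617.9 = 949.1
Trade balance (goods + services) = -2863.8 + 949.1 = -1914.7
Net primary income = 770.6 - 1940.5 = -1169.9
Net secondary income = 469.1
Current account = -1914.7 + (-1169.9) + 469.1 = -2615.5
Financial account = -(-2615.5 + (-238.5) + (-133.9)) = 2987.9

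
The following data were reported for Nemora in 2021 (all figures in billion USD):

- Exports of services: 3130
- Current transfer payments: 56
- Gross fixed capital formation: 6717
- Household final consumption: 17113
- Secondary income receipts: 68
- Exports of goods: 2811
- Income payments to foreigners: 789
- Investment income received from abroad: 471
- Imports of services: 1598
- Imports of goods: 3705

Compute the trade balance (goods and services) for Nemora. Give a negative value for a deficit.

638

Goods balance = 2811 - 3705 = -894
Services balance = 3130 - 1598 = 1532
Trade balance (goods + services) = -894 + 1532 = 638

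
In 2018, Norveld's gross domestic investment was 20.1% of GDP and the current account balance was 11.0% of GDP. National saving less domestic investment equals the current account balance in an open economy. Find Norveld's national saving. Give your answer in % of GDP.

S - I = CA (net lending to the rest of the world).
S = I + CA = 20.1 + 11.0 = 31.1

31.1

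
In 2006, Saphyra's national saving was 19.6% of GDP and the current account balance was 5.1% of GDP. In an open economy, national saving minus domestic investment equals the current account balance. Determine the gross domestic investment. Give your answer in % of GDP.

S - I = CA (net lending to the rest of the world).
I = S - CA = 19.6 - 5.1 = 14.5

14.5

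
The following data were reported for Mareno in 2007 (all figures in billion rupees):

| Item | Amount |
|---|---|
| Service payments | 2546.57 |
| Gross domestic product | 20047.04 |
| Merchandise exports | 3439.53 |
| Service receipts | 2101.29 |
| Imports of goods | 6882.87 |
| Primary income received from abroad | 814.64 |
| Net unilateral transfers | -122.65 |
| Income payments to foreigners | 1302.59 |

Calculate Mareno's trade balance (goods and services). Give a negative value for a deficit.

Goods balance = 3439.53 - 6882.87 = -3443.34
Services balance = 2101.29 - 2546.57 = -445.28
Trade balance (goods + services) = -3443.34 + (-445.28) = -3888.62

-3888.62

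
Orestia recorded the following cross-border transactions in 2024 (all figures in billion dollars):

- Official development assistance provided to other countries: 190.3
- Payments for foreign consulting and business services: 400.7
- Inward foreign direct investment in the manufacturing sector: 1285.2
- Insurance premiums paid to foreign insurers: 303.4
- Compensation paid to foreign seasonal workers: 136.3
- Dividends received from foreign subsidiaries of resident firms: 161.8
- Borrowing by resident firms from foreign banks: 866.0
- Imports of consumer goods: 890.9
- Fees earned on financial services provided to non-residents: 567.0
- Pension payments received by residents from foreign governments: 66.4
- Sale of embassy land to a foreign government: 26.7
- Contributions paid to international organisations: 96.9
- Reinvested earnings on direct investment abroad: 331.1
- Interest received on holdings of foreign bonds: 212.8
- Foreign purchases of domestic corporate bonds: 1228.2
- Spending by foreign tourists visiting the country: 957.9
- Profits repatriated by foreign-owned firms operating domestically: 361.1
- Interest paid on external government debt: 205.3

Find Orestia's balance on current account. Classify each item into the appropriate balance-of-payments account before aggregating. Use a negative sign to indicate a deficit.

Goods: -890.9
Services: -400.7 - 303.4 + 957.9 + 567.0 = 820.8
Primary income: 212.8 + 331.1 - 136.3 - 361.1 + 161.8 - 205.3 = 3.0
Secondary income: -96.9 - 190.3 + 66.4 = -220.8
Current account = (-890.9) + 820.8 + 3.0 + (-220.8) = -287.9
(Excluded from the current account — financial account: inward foreign direct investment in the manufacturing sector 1285.2, borrowing by resident firms from foreign banks 866.0, foreign purchases of domestic corporate bonds 1228.2; capital account: sale of embassy land to a foreign government 26.7.)

-287.9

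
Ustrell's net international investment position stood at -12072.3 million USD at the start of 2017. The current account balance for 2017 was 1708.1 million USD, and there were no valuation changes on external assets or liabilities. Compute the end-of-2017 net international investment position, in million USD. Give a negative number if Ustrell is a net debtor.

-10364.2

With no valuation effects, change in NIIP = current account = 1708.1
End-of-year NIIP = -12072.3 + 1708.1 = -10364.2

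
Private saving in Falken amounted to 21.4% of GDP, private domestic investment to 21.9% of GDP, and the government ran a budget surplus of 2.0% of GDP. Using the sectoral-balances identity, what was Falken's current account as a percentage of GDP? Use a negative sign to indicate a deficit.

1.5

By the sectoral-balances identity, CA = (S_private - I) + (T - G).
Private balance = 21.4 - 21.9 = -0.5
Government balance (T - G) = 2.0
CA = -0.5 + 2.0 = 1.5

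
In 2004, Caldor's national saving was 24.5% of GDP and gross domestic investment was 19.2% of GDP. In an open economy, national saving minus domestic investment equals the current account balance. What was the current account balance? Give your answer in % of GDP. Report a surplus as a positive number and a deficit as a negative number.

CA = S - I = 24.5 - 19.2 = 5.3

5.3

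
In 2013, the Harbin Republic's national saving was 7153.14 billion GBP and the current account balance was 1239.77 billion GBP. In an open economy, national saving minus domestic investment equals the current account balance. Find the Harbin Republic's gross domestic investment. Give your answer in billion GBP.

5913.37

I = S - CA = 7153.14 - 1239.77 = 5913.37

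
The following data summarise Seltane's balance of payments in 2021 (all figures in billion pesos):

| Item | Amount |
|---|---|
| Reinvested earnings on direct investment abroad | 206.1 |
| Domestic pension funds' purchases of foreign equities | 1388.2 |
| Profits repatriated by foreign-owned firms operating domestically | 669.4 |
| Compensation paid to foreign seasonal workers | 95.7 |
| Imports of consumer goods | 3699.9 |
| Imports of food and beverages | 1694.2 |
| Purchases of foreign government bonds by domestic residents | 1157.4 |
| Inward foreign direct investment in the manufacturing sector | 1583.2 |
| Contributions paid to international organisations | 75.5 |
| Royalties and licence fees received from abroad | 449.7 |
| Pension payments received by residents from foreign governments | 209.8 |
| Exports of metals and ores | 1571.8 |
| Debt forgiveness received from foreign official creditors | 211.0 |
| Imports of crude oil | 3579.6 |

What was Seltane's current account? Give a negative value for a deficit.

Goods: -3699.9 - 1694.2 + 1571.8 - 3579.6 = -7401.9
Services: 449.7
Primary income: -95.7 - 669.4 + 206.1 = -559.0
Secondary income: -75.5 + 209.8 = 134.3
Current account = (-7401.9) + 449.7 + (-559.0) + 134.3 = -7376.9
(Excluded from the current account — financial account: domestic pension funds' purchases of foreign equities 1388.2, purchases of foreign government bonds by domestic residents 1157.4, inward foreign direct investment in the manufacturing sector 1583.2; capital account: debt forgiveness received from foreign official creditors 211.0.)

-7376.9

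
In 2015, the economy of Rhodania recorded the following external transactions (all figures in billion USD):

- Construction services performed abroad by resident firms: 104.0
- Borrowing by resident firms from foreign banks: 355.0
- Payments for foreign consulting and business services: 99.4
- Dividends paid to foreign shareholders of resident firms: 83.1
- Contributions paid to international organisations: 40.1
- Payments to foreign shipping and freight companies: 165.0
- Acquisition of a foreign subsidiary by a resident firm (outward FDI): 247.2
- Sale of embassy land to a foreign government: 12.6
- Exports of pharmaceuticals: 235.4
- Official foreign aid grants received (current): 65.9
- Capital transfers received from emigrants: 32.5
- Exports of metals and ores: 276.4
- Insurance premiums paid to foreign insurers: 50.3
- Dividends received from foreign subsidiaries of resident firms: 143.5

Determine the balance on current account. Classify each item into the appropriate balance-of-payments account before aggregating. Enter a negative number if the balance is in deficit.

387.3

Goods: 276.4 + 235.4 = 511.8
Services: -165.0 + 104.0 - 99.4 - 50.3 = -210.7
Primary income: 143.5 - 83.1 = 60.4
Secondary income: -40.1 + 65.9 = 25.8
Current account = 511.8 + (-210.7) + 60.4 + 25.8 = 387.3
(Excluded from the current account — financial account: borrowing by resident firms from foreign banks 355.0, acquisition of a foreign subsidiary by a resident firm (outward FDI) 247.2; capital account: sale of embassy land to a foreign government 12.6, capital transfers received from emigrants 32.5.)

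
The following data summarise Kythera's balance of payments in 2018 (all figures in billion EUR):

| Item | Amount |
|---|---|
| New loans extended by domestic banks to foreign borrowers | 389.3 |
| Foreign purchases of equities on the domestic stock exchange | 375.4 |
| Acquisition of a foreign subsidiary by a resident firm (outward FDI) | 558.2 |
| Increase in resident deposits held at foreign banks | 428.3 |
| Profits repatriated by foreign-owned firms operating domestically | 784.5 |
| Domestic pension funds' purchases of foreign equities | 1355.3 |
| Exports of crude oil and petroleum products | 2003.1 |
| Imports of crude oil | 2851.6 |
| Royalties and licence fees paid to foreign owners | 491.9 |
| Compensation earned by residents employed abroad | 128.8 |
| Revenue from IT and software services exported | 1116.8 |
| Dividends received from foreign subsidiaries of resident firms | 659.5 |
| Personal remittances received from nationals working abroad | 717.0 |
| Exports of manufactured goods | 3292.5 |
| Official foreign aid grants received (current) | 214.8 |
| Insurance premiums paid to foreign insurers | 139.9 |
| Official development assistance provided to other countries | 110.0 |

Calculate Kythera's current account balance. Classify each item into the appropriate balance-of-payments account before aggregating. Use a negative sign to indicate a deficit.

3754.6

Goods: -2851.6 + 3292.5 + 2003.1 = 2444.0
Services: -139.9 - 491.9 + 1116.8 = 485.0
Primary income: 128.8 + 659.5 - 784.5 = 3.8
Secondary income: 214.8 - 110.0 + 717.0 = 821.8
Current account = 2444.0 + 485.0 + 3.8 + 821.8 = 3754.6
(Excluded from the current account — financial account: new loans extended by domestic banks to foreign borrowers 389.3, foreign purchases of equities on the domestic stock exchange 375.4, acquisition of a foreign subsidiary by a resident firm (outward FDI) 558.2, increase in resident deposits held at foreign banks 428.3, domestic pension funds' purchases of foreign equities 1355.3.)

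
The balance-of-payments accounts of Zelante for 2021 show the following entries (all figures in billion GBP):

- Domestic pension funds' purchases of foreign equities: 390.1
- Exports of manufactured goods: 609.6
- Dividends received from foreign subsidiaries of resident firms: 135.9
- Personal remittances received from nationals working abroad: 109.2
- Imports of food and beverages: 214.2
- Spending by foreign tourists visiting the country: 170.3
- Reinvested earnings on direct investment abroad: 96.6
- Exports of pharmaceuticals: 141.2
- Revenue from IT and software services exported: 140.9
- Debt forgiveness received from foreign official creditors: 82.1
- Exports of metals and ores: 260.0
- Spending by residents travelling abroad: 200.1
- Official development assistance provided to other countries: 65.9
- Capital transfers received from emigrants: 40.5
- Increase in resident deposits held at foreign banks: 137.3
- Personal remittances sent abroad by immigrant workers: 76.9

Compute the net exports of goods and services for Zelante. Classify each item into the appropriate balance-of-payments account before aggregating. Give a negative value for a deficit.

907.7

Goods: 141.2 - 214.2 + 609.6 + 260.0 = 796.6
Services: 170.3 - 200.1 + 140.9 = 111.1
Trade balance = 796.6 + 111.1 = 907.7
(Excluded from the trade balance — financial account: domestic pension funds' purchases of foreign equities 390.1, increase in resident deposits held at foreign banks 137.3; primary income: dividends received from foreign subsidiaries of resident firms 135.9, reinvested earnings on direct investment abroad 96.6; secondary income: personal remittances received from nationals working abroad 109.2, official development assistance provided to other countries 65.9, personal remittances sent abroad by immigrant workers 76.9; capital account: debt forgiveness received from foreign official creditors 82.1, capital transfers received from emigrants 40.5.)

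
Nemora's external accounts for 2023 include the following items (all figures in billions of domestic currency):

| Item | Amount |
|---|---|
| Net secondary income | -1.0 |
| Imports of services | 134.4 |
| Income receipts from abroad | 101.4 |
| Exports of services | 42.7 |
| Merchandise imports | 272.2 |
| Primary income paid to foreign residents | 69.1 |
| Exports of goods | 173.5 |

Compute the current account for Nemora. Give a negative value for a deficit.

-159.1

Goods balance = 173.5 - 272.2 = -98.7
Services balance = 42.7 - 134.4 = -91.7
Trade balance (goods + services) = -98.7 + (-91.7) = -190.4
Net primary income = 101.4 - 69.1 = 32.3
Net secondary income = -1.0
Current account = -190.4 + 32.3 + (-1.0) = -159.1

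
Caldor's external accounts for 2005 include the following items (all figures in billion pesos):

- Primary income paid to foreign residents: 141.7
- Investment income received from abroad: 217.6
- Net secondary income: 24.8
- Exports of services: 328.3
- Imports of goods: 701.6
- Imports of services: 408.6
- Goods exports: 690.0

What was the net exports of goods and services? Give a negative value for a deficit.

-91.9

Goods balance = 690.0 - 701.6 = -11.6
Services balance = 328.3 - 408.6 = -80.3
Trade balance (goods + services) = -11.6 + (-80.3) = -91.9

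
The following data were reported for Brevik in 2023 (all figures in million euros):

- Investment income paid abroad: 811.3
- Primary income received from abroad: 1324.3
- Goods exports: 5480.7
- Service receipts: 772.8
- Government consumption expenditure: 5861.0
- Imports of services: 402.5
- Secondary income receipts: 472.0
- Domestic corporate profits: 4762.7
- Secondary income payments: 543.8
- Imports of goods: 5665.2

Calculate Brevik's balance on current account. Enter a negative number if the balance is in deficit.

627.0

Goods balance = 5480.7 - 5665.2 = -184.5
Services balance = 772.8 - 402.5 = 370.3
Trade balance (goods + services) = -184.5 + 370.3 = 185.8
Net primary income = 1324.3 - 811.3 = 513.0
Net secondary income = 472.0 - 543.8 = -71.8
Current account = 185.8 + 513.0 + (-71.8) = 627.0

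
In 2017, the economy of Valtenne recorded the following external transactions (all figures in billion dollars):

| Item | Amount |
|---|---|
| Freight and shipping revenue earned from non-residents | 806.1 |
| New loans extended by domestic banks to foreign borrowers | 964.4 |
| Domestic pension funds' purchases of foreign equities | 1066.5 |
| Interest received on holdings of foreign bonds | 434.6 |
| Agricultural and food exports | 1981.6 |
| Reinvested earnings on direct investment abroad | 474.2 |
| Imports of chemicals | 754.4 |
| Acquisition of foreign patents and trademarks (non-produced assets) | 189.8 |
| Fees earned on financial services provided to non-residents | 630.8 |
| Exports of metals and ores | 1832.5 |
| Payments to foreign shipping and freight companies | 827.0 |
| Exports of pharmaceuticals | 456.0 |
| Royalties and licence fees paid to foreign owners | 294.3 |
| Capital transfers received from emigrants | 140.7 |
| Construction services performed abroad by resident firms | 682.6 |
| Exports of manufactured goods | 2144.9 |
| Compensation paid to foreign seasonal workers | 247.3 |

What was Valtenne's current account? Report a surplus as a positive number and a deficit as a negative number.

7320.3

Goods: 2144.9 - 754.4 + 1981.6 + 456.0 + 1832.5 = 5660.6
Services: -294.3 + 806.1 + 682.6 + 630.8 - 827.0 = 998.2
Primary income: -247.3 + 434.6 + 474.2 = 661.5
Current account = 5660.6 + 998.2 + 661.5 = 7320.3
(Excluded from the current account — financial account: new loans extended by domestic banks to foreign borrowers 964.4, domestic pension funds' purchases of foreign equities 1066.5; capital account: acquisition of foreign patents and trademarks (non-produced assets) 189.8, capital transfers received from emigrants 140.7.)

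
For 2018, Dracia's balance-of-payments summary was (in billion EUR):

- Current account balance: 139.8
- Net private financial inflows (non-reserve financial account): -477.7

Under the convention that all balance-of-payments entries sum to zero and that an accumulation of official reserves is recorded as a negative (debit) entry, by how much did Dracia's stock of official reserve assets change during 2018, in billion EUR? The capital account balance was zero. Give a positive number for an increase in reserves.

Official reserve transactions balance = -(139.8 + (-477.7)) = 337.9
An accumulation of reserves is recorded as a debit (negative entry), so the change in the stock of reserves is the negative of that balance.
Change in official reserves = -(337.9) = -337.9

-337.9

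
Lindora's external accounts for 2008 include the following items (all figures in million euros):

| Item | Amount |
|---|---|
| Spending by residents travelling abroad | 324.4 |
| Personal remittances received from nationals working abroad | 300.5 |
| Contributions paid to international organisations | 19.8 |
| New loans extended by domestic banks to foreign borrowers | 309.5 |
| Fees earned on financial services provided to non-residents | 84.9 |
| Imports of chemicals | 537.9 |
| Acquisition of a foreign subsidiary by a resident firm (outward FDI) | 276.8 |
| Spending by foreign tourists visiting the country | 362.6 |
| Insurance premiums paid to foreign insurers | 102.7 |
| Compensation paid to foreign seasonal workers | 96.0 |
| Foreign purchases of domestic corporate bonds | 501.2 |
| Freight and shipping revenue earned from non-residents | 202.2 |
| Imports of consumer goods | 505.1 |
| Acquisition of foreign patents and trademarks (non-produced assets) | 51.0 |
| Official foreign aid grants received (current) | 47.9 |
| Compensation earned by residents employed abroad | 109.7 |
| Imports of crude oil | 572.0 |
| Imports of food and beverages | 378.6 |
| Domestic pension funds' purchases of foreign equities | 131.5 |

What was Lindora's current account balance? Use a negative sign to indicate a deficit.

Goods: -378.6 - 572.0 - 505.1 - 537.9 = -1993.6
Services: 362.6 + 202.2 + 84.9 - 102.7 - 324.4 = 222.6
Primary income: 109.7 - 96.0 = 13.7
Secondary income: -19.8 + 47.9 + 300.5 = 328.6
Current account = (-1993.6) + 222.6 + 13.7 + 328.6 = -1428.7
(Excluded from the current account — financial account: new loans extended by domestic banks to foreign borrowers 309.5, acquisition of a foreign subsidiary by a resident firm (outward FDI) 276.8, foreign purchases of domestic corporate bonds 501.2, domestic pension funds' purchases of foreign equities 131.5; capital account: acquisition of foreign patents and trademarks (non-produced assets) 51.0.)

-1428.7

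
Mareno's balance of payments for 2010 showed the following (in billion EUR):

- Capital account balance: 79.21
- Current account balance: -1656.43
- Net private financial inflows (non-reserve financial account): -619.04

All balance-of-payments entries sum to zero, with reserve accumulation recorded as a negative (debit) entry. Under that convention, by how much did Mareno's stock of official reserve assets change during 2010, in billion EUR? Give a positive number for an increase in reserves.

-2196.26

Official reserve transactions balance = -((-1656.43) + 79.21 + (-619.04)) = 2196.26
An accumulation of reserves is recorded as a debit (negative entry), so the change in the stock of reserves is the negative of that balance.
Change in official reserves = -(2196.26) = -2196.26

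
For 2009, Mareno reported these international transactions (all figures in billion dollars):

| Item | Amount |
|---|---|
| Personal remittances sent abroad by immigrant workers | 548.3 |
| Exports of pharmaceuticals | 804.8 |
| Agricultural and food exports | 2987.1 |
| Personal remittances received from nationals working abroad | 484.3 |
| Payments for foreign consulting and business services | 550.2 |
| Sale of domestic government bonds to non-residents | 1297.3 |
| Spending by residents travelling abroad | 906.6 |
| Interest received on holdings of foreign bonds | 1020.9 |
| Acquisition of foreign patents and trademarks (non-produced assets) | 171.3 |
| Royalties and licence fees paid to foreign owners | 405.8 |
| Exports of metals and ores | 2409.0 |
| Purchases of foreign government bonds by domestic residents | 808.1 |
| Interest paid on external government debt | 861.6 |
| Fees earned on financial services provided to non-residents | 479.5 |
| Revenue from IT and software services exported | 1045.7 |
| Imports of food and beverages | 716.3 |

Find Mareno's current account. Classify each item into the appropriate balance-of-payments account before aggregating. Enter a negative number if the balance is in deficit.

5242.5

Goods: 2409.0 + 2987.1 - 716.3 + 804.8 = 5484.6
Services: -550.2 + 479.5 + 1045.7 - 906.6 - 405.8 = -337.4
Primary income: -861.6 + 1020.9 = 159.3
Secondary income: 484.3 - 548.3 = -64.0
Current account = 5484.6 + (-337.4) + 159.3 + (-64.0) = 5242.5
(Excluded from the current account — financial account: sale of domestic government bonds to non-residents 1297.3, purchases of foreign government bonds by domestic residents 808.1; capital account: acquisition of foreign patents and trademarks (non-produced assets) 171.3.)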